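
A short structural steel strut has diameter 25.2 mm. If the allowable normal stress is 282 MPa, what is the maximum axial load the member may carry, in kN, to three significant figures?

A = 498.8 mm².
P_max = σ_allow · A = 282 · 498.8 = 140700 N = 140.7 kN.

141 kN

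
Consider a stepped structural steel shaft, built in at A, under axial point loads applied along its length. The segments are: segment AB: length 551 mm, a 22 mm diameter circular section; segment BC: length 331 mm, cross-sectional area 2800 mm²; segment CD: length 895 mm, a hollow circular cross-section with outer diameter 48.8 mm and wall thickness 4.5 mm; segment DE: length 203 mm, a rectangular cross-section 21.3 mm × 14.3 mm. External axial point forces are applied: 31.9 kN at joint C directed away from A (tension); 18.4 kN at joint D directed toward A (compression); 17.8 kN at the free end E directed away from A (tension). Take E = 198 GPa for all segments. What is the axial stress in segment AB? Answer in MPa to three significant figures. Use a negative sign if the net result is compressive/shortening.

Internal axial forces (sectioning from the free end, tension +): N_DE = 17.8 kN, N_CD = -0.6 kN, N_BC = 31.3 kN, N_AB = 31.3 kN.
A_AB = 380.1 mm².
σ_AB = N_AB/A_AB = 31300/380.1 = 82.34 MPa.

82.3 MPa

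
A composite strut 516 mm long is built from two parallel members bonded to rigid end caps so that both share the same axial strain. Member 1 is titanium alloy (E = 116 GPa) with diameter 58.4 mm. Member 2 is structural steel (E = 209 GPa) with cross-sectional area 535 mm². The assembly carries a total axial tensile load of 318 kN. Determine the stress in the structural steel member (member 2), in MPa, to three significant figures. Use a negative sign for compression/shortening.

A_1 = 2679 mm².
Equal strain + equilibrium ⇒ each member carries load in proportion to AE: A₁E₁ = 310700000 N, A₂E₂ = 111800000 N, ΣAE = 422500000 N.
σ₂ = P·E₂/ΣAE = 318000·209000/422500000 = 157.3 MPa.

157 MPa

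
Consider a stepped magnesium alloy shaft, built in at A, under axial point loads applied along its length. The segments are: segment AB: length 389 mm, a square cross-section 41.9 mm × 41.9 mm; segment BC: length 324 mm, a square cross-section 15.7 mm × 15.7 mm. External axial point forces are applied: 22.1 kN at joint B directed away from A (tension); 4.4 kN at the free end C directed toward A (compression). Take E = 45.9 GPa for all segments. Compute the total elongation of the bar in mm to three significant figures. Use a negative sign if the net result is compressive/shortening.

-0.0406 mm

Internal axial forces (sectioning from the free end, tension +): N_BC = -4.4 kN, N_AB = 17.7 kN.
A_AB = 1756 mm².
A_BC = 246.5 mm².
δ_AB = 17700·389/(1756·45900) = 0.08544 mm
δ_BC = -4400·324/(246.5·45900) = -0.126 mm
δ = Σδ_i = -0.04056 mm.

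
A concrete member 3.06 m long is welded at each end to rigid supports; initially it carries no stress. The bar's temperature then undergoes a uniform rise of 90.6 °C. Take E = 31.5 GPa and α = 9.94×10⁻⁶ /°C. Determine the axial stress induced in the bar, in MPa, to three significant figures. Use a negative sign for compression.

Free thermal expansion αLΔT = 9.94e-6 · 3060 · 90.6 = 2.756 mm.
The walls impose strain ε = −(2.756)/3060 = -9.0056e-04; σ = Eε = 31500 · -9.0056e-04 = -28.37 MPa.

-28.4 MPa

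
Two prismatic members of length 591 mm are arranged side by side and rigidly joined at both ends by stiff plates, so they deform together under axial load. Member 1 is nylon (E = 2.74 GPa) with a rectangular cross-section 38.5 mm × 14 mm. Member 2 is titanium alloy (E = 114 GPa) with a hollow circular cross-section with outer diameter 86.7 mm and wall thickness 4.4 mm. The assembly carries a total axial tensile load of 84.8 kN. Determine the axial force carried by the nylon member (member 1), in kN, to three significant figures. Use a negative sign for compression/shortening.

A_1 = 539 mm².
A_2 = 1138 mm².
Equal strain + equilibrium ⇒ each member carries load in proportion to AE: A₁E₁ = 1477000 N, A₂E₂ = 129700000 N, ΣAE = 131200000 N.
F₁ = P·A₁E₁/ΣAE = 84800·1477000/131200000 = 954.8 N.

0.955 kN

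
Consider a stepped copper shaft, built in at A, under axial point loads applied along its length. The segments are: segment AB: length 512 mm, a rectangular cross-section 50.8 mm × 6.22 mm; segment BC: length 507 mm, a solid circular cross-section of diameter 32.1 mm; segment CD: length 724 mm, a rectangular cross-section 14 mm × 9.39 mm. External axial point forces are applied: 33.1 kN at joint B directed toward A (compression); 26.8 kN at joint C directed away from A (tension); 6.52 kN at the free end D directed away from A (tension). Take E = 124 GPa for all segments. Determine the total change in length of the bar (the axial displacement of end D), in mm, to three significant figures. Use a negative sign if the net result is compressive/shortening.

Internal axial forces (sectioning from the free end, tension +): N_CD = 6.52 kN, N_BC = 33.32 kN, N_AB = 0.22 kN.
A_AB = 316 mm².
A_BC = 809.3 mm².
A_CD = 131.5 mm².
δ_AB = 220·512/(316·124000) = 0.002875 mm
δ_BC = 33320·507/(809.3·124000) = 0.1683 mm
δ_CD = 6520·724/(131.5·124000) = 0.2896 mm
δ = Σδ_i = 0.4608 mm.

0.461 mm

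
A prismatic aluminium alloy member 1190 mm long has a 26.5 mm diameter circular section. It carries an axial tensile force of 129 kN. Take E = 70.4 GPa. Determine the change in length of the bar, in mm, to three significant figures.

A = 551.5 mm².
δ_mech = NL/(AE) = 129000·1190/(551.5·70400) = 3.954 mm.

3.95 mm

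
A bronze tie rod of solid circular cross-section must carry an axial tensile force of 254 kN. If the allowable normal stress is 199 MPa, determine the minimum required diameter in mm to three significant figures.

40.3 mm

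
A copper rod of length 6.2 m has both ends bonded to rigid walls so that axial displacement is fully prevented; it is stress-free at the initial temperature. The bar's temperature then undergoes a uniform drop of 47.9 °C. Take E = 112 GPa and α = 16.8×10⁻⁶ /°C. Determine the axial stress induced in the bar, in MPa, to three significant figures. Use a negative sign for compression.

90.1 MPa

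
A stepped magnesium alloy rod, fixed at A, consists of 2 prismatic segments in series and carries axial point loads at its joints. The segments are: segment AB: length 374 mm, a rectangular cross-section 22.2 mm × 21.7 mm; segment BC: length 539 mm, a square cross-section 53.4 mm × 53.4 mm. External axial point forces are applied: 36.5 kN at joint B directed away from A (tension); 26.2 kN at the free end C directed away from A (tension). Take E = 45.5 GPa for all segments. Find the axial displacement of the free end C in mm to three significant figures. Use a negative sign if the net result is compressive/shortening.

Internal axial forces (sectioning from the free end, tension +): N_BC = 26.2 kN, N_AB = 62.7 kN.
A_AB = 481.7 mm².
A_BC = 2852 mm².
δ_AB = 62700·374/(481.7·45500) = 1.07 mm
δ_BC = 26200·539/(2852·45500) = 0.1088 mm
δ = Σδ_i = 1.179 mm.

1.18 mm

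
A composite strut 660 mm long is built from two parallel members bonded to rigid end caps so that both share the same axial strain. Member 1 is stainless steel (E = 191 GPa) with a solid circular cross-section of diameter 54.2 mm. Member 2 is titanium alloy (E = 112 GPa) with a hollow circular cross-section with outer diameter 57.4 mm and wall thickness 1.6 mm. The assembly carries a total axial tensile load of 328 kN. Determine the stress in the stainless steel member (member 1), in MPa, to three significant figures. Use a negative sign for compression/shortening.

A_1 = 2307 mm².
A_2 = 280.5 mm².
Equal strain + equilibrium ⇒ each member carries load in proportion to AE: A₁E₁ = 440700000 N, A₂E₂ = 31410000 N, ΣAE = 472100000 N.
σ₁ = P·E₁/ΣAE = 328000·191000/472100000 = 132.7 MPa.

133 MPa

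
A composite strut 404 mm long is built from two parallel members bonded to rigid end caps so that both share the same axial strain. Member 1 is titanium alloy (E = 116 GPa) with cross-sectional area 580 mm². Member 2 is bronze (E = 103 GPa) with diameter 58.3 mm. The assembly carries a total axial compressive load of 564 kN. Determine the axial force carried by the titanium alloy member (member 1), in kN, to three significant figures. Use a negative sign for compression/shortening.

-111 kN

A_2 = 2669 mm².
Equal strain + equilibrium ⇒ each member carries load in proportion to AE: A₁E₁ = 67280000 N, A₂E₂ = 275000000 N, ΣAE = 342200000 N.
F₁ = P·A₁E₁/ΣAE = -564000·67280000/342200000 = -110900 N.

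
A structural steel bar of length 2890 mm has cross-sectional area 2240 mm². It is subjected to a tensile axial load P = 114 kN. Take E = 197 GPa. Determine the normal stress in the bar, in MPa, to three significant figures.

σ = N/A = 114000/2240 = 50.89 MPa.

50.9 MPa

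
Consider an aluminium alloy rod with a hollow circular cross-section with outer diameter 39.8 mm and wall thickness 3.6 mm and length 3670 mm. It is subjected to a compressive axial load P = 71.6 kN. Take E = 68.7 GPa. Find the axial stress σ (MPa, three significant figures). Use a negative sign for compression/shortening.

-175 MPa

A = 409.4 mm².
σ = N/A = -71600/409.4 = -174.9 MPa.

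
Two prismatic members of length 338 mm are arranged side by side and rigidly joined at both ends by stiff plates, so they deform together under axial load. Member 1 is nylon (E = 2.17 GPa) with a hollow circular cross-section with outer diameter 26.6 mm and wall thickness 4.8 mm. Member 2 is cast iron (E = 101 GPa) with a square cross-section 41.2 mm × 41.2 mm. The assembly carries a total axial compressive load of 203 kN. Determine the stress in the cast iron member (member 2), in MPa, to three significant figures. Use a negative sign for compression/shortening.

A_1 = 328.7 mm².
A_2 = 1697 mm².
Equal strain + equilibrium ⇒ each member carries load in proportion to AE: A₁E₁ = 713400 N, A₂E₂ = 171400000 N, ΣAE = 172200000 N.
σ₂ = P·E₂/ΣAE = -203000·101000/172200000 = -119.1 MPa.

-119 MPa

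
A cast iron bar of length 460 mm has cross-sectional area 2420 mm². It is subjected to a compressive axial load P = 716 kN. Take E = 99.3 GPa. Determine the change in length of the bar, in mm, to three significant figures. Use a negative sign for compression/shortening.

-1.37 mm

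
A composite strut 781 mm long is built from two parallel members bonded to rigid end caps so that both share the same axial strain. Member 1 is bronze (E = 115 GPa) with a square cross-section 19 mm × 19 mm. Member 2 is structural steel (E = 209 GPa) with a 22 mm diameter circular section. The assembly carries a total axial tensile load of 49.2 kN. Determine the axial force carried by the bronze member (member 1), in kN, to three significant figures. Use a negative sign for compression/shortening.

16.9 kN

A_1 = 361 mm².
A_2 = 380.1 mm².
Equal strain + equilibrium ⇒ each member carries load in proportion to AE: A₁E₁ = 41520000 N, A₂E₂ = 79450000 N, ΣAE = 121000000 N.
F₁ = P·A₁E₁/ΣAE = 49200·41520000/121000000 = 16890 N.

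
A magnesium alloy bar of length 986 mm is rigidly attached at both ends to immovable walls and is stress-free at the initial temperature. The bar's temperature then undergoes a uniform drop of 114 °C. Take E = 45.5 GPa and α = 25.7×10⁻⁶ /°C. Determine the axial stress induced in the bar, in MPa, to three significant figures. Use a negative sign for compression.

133 MPa

Free thermal expansion αLΔT = 25.7e-6 · 986 · -114 = -2.889 mm.
The walls impose strain ε = −(-2.889)/986 = 2.9298e-03; σ = Eε = 45500 · 2.9298e-03 = 133.3 MPa.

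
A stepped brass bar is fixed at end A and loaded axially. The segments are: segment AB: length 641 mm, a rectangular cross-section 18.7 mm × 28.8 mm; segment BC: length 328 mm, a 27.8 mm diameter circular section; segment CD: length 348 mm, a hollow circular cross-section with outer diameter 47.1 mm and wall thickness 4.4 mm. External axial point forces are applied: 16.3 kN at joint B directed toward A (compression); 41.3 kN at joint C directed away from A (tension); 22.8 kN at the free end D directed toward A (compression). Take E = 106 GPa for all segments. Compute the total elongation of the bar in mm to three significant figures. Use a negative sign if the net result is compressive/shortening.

-0.00780 mm

Internal axial forces (sectioning from the free end, tension +): N_CD = -22.8 kN, N_BC = 18.5 kN, N_AB = 2.2 kN.
A_AB = 538.6 mm².
A_BC = 607 mm².
A_CD = 590.2 mm².
δ_AB = 2200·641/(538.6·106000) = 0.0247 mm
δ_BC = 18500·328/(607·106000) = 0.09431 mm
δ_CD = -22800·348/(590.2·106000) = -0.1268 mm
δ = Σδ_i = -0.007804 mm.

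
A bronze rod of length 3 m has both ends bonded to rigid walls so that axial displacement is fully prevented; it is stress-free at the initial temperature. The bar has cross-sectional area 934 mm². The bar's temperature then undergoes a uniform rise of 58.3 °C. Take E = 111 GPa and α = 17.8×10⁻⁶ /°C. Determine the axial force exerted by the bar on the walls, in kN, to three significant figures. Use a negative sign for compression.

-108 kN

Free thermal expansion αLΔT = 17.8e-6 · 3000 · 58.3 = 3.113 mm.
The walls impose strain ε = −(3.113)/3000 = -1.0377e-03; σ = Eε = 111000 · -1.0377e-03 = -115.2 MPa.
Wall reaction R = σ·A = -115.2·934 = -107600 N = -107.6 kN.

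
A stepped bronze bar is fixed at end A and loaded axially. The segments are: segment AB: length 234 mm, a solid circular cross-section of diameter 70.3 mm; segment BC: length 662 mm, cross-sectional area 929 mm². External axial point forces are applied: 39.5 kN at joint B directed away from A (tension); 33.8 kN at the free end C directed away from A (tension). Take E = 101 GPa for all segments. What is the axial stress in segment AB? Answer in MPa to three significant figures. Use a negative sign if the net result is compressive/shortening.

18.9 MPa

Internal axial forces (sectioning from the free end, tension +): N_BC = 33.8 kN, N_AB = 73.3 kN.
A_AB = 3882 mm².
σ_AB = N_AB/A_AB = 73300/3882 = 18.88 MPa.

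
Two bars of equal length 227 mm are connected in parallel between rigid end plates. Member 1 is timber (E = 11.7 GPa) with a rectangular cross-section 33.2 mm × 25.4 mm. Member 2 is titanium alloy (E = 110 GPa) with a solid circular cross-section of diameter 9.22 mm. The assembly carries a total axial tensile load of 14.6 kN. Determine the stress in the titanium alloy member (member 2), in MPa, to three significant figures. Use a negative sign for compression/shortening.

93.3 MPa

A_1 = 843.3 mm².
A_2 = 66.77 mm².
Equal strain + equilibrium ⇒ each member carries load in proportion to AE: A₁E₁ = 9866000 N, A₂E₂ = 7344000 N, ΣAE = 17210000 N.
σ₂ = P·E₂/ΣAE = 14600·110000/17210000 = 93.31 MPa.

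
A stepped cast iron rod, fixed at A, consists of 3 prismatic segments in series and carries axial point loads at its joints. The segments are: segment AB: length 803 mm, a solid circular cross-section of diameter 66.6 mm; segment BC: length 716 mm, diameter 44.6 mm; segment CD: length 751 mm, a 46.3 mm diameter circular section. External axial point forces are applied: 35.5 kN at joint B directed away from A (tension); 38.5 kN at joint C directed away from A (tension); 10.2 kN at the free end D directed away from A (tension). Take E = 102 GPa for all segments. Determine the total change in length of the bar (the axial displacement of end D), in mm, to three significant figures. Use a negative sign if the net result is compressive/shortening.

Internal axial forces (sectioning from the free end, tension +): N_CD = 10.2 kN, N_BC = 48.7 kN, N_AB = 84.2 kN.
A_AB = 3484 mm².
A_BC = 1562 mm².
A_CD = 1684 mm².
δ_AB = 84200·803/(3484·102000) = 0.1903 mm
δ_BC = 48700·716/(1562·102000) = 0.2188 mm
δ_CD = 10200·751/(1684·102000) = 0.04461 mm
δ = Σδ_i = 0.4537 mm.

0.454 mm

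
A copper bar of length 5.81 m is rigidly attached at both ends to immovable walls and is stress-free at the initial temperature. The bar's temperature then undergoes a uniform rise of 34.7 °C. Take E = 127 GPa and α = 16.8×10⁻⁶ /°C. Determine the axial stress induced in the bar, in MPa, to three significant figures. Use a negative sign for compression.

Free thermal expansion αLΔT = 16.8e-6 · 5810 · 34.7 = 3.387 mm.
The walls impose strain ε = −(3.387)/5810 = -5.8296e-04; σ = Eε = 127000 · -5.8296e-04 = -74.04 MPa.

-74.0 MPa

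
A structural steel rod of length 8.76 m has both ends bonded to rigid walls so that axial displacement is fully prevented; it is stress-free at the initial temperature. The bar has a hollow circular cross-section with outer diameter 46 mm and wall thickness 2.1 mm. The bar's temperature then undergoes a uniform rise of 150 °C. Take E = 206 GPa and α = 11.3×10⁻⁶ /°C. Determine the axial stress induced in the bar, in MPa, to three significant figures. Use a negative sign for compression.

Free thermal expansion αLΔT = 11.3e-6 · 8760 · 150 = 14.85 mm.
The walls impose strain ε = −(14.85)/8760 = -1.6950e-03; σ = Eε = 206000 · -1.6950e-03 = -349.2 MPa.

-349 MPa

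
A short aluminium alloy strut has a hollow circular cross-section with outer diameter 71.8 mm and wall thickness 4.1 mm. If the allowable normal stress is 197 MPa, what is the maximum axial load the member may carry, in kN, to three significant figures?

A = 872 mm².
P_max = σ_allow · A = 197 · 872 = 171800 N = 171.8 kN.

172 kN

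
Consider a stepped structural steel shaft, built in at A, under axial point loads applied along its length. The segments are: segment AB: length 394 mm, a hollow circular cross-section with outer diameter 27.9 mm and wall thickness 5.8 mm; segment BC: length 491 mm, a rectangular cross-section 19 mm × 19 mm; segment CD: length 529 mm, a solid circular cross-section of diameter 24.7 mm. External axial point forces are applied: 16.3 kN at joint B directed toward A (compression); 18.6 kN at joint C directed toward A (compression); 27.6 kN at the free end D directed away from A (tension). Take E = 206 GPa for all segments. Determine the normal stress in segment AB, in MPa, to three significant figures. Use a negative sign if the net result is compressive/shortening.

Internal axial forces (sectioning from the free end, tension +): N_CD = 27.6 kN, N_BC = 9 kN, N_AB = -7.3 kN.
A_AB = 402.7 mm².
σ_AB = N_AB/A_AB = -7300/402.7 = -18.13 MPa.

-18.1 MPa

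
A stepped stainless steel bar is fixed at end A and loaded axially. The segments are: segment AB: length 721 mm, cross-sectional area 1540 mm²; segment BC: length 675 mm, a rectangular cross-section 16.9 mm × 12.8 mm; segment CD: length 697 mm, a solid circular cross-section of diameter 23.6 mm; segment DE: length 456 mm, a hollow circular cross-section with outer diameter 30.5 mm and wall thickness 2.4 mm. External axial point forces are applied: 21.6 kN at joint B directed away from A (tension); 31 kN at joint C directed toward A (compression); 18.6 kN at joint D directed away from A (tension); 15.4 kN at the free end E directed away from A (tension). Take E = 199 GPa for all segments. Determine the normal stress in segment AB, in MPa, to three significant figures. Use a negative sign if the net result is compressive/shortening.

16.0 MPa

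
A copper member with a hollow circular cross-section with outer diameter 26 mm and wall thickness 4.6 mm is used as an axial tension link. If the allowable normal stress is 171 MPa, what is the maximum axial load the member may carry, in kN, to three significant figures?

52.9 kN

A = 309.3 mm².
P_max = σ_allow · A = 171 · 309.3 = 52880 N = 52.88 kN.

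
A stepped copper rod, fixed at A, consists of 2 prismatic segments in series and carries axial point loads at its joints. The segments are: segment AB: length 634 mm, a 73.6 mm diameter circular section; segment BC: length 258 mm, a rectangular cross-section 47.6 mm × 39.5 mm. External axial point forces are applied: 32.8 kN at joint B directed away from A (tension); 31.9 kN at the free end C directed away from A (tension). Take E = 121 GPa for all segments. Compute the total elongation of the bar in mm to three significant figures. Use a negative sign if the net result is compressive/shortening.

0.116 mm

Internal axial forces (sectioning from the free end, tension +): N_BC = 31.9 kN, N_AB = 64.7 kN.
A_AB = 4254 mm².
A_BC = 1880 mm².
δ_AB = 64700·634/(4254·121000) = 0.07968 mm
δ_BC = 31900·258/(1880·121000) = 0.03618 mm
δ = Σδ_i = 0.1159 mm.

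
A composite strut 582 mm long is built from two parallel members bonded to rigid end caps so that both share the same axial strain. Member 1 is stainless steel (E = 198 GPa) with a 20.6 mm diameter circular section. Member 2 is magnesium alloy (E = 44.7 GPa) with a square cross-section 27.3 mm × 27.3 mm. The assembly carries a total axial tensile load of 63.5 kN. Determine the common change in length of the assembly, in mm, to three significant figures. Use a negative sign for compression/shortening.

A_1 = 333.3 mm².
A_2 = 745.3 mm².
Equal strain + equilibrium ⇒ each member carries load in proportion to AE: A₁E₁ = 65990000 N, A₂E₂ = 33310000 N, ΣAE = 99310000 N.
δ = PL/ΣAE = 63500·582/99310000 = 0.3722 mm.

0.372 mm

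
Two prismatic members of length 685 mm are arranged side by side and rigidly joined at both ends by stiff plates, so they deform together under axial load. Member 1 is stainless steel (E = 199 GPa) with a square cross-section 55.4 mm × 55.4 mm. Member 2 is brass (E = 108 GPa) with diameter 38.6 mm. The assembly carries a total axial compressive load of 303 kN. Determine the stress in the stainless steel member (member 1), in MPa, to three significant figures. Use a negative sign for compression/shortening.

-81.8 MPa

A_1 = 3069 mm².
A_2 = 1170 mm².
Equal strain + equilibrium ⇒ each member carries load in proportion to AE: A₁E₁ = 610800000 N, A₂E₂ = 126400000 N, ΣAE = 737100000 N.
σ₁ = P·E₁/ΣAE = -303000·199000/737100000 = -81.8 MPa.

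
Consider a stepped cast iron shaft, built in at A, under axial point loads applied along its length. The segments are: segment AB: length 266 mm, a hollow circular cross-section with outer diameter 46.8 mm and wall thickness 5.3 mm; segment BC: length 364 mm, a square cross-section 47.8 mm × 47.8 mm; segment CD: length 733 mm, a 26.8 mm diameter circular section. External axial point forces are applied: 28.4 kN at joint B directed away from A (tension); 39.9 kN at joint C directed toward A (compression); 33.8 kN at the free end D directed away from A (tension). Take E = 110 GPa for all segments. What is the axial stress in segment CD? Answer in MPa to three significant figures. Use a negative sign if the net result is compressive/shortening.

Internal axial forces (sectioning from the free end, tension +): N_CD = 33.8 kN, N_BC = -6.1 kN, N_AB = 22.3 kN.
A_CD = 564.1 mm².
σ_CD = N_CD/A_CD = 33800/564.1 = 59.92 MPa.

59.9 MPa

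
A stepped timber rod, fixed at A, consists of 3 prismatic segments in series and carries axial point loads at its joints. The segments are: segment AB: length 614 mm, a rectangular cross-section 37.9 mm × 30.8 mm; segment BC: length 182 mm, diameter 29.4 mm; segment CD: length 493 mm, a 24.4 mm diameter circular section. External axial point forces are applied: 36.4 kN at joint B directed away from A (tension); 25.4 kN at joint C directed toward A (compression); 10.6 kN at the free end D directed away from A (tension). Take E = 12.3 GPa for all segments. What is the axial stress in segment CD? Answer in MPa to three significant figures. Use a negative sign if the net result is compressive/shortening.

22.7 MPa

Internal axial forces (sectioning from the free end, tension +): N_CD = 10.6 kN, N_BC = -14.8 kN, N_AB = 21.6 kN.
A_CD = 467.6 mm².
σ_CD = N_CD/A_CD = 10600/467.6 = 22.67 MPa.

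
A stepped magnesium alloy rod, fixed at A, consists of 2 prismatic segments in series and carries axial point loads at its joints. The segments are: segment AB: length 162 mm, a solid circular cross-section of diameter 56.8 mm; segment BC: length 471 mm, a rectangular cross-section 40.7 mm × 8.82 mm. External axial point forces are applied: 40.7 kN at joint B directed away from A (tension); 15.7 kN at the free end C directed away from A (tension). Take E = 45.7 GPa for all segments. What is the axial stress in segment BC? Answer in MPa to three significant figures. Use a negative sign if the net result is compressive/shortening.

43.7 MPa

Internal axial forces (sectioning from the free end, tension +): N_BC = 15.7 kN, N_AB = 56.4 kN.
A_BC = 359 mm².
σ_BC = N_BC/A_BC = 15700/359 = 43.74 MPa.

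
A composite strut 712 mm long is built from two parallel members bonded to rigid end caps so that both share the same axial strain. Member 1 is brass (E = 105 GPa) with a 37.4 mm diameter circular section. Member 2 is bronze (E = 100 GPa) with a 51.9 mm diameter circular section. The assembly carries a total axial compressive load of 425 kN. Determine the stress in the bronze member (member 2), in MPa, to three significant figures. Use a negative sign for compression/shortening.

A_1 = 1099 mm².
A_2 = 2116 mm².
Equal strain + equilibrium ⇒ each member carries load in proportion to AE: A₁E₁ = 115400000 N, A₂E₂ = 211600000 N, ΣAE = 326900000 N.
σ₂ = P·E₂/ΣAE = -425000·100000/326900000 = -130 MPa.

-130 MPa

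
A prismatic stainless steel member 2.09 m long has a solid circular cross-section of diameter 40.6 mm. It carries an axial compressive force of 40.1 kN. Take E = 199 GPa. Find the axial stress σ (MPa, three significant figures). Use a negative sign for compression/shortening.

-31.0 MPa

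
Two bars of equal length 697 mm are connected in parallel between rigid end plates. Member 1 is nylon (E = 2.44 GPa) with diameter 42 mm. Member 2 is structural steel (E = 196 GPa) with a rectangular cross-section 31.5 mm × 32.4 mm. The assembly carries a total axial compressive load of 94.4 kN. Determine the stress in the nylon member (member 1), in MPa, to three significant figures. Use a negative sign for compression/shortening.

-1.13 MPa

A_1 = 1385 mm².
A_2 = 1021 mm².
Equal strain + equilibrium ⇒ each member carries load in proportion to AE: A₁E₁ = 3380000 N, A₂E₂ = 200000000 N, ΣAE = 203400000 N.
σ₁ = P·E₁/ΣAE = -94400·2440/203400000 = -1.132 MPa.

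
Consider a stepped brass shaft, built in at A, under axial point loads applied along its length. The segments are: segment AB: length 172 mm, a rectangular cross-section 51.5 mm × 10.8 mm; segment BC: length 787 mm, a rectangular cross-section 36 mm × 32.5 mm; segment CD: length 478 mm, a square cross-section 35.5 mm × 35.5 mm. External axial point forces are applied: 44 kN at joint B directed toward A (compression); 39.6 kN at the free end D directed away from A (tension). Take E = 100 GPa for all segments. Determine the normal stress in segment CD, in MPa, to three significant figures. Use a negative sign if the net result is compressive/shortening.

31.4 MPa

Internal axial forces (sectioning from the free end, tension +): N_CD = 39.6 kN, N_BC = 39.6 kN, N_AB = -4.4 kN.
A_CD = 1260 mm².
σ_CD = N_CD/A_CD = 39600/1260 = 31.42 MPa.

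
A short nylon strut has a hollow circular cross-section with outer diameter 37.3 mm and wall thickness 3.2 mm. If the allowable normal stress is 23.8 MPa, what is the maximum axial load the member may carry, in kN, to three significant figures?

8.16 kN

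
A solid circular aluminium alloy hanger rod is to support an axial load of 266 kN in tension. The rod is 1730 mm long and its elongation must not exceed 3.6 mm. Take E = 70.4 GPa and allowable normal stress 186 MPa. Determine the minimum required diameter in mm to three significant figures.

48.1 mm

Required area A ≥ P/σ_allow = 266000/186 = 1430 mm².
For a solid circular section, d ≥ √(4A/π) = 42.67 mm.
Elongation limit: A ≥ PL/(Eδ_allow) = 266000·1730/(70400·3.6) = 1816 mm² ⇒ d ≥ 48.08 mm.
The elongation limit governs.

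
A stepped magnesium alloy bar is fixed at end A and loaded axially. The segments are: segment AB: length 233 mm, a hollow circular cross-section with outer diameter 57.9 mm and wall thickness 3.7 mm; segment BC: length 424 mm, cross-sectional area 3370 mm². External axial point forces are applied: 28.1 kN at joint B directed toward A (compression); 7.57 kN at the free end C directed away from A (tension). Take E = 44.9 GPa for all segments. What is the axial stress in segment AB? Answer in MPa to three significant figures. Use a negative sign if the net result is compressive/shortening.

Internal axial forces (sectioning from the free end, tension +): N_BC = 7.57 kN, N_AB = -20.53 kN.
A_AB = 630 mm².
σ_AB = N_AB/A_AB = -20530/630 = -32.59 MPa.

-32.6 MPa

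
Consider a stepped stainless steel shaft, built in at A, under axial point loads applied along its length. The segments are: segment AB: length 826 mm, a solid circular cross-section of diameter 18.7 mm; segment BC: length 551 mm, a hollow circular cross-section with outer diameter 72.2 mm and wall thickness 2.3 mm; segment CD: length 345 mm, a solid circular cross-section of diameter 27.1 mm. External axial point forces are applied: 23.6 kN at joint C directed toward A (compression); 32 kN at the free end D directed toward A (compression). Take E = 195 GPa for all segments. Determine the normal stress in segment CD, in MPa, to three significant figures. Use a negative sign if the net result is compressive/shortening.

-55.5 MPa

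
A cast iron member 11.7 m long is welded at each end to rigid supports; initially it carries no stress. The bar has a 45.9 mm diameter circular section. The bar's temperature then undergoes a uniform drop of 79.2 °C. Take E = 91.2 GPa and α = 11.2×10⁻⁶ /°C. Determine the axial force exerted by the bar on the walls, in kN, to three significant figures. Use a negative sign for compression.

134 kN

Free thermal expansion αLΔT = 11.2e-6 · 11700 · -79.2 = -10.38 mm.
The walls impose strain ε = −(-10.38)/11700 = 8.8704e-04; σ = Eε = 91200 · 8.8704e-04 = 80.9 MPa.
Wall reaction R = σ·A = 80.9·1655 = 133900 N = 133.9 kN.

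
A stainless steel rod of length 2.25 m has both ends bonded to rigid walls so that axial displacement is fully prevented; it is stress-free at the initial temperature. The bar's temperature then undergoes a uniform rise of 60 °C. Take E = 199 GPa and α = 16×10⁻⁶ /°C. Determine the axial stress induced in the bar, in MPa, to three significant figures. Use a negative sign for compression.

Free thermal expansion αLΔT = 16e-6 · 2250 · 60 = 2.16 mm.
The walls impose strain ε = −(2.16)/2250 = -9.6000e-04; σ = Eε = 199000 · -9.6000e-04 = -191 MPa.

-191 MPa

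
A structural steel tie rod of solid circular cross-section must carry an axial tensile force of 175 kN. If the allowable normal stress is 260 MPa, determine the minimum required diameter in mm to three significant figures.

29.3 mm

Required area A ≥ P/σ_allow = 175000/260 = 673.1 mm².
For a solid circular section, d ≥ √(4A/π) = 29.27 mm.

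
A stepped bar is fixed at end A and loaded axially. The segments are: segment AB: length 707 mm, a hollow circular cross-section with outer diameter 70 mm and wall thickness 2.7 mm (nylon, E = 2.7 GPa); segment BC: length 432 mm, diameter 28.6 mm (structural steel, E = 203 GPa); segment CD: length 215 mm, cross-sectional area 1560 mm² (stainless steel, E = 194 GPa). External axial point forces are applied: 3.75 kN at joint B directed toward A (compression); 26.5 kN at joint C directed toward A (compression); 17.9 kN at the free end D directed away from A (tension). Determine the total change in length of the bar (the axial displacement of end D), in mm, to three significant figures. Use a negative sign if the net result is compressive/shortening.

-5.68 mm

Internal axial forces (sectioning from the free end, tension +): N_CD = 17.9 kN, N_BC = -8.6 kN, N_AB = -12.35 kN.
A_AB = 570.9 mm².
A_BC = 642.4 mm².
δ_AB = -12350·707/(570.9·2700) = -5.665 mm
δ_BC = -8600·432/(642.4·203000) = -0.02849 mm
δ_CD = 17900·215/(1560·194000) = 0.01272 mm
δ = Σδ_i = -5.681 mm.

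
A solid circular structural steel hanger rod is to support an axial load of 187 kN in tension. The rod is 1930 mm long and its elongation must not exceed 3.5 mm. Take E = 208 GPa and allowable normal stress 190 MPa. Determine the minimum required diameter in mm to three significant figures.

35.4 mm

Required area A ≥ P/σ_allow = 187000/190 = 984.2 mm².
For a solid circular section, d ≥ √(4A/π) = 35.4 mm.
Elongation limit: A ≥ PL/(Eδ_allow) = 187000·1930/(208000·3.5) = 495.8 mm² ⇒ d ≥ 25.12 mm.
The stress limit governs.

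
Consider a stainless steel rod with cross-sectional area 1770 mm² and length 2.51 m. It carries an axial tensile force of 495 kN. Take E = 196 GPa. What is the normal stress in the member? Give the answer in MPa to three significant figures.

280 MPa

σ = N/A = 495000/1770 = 279.7 MPa.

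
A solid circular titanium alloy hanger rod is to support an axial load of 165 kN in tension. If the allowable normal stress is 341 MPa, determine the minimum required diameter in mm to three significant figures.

24.8 mm

Required area A ≥ P/σ_allow = 165000/341 = 483.9 mm².
For a solid circular section, d ≥ √(4A/π) = 24.82 mm.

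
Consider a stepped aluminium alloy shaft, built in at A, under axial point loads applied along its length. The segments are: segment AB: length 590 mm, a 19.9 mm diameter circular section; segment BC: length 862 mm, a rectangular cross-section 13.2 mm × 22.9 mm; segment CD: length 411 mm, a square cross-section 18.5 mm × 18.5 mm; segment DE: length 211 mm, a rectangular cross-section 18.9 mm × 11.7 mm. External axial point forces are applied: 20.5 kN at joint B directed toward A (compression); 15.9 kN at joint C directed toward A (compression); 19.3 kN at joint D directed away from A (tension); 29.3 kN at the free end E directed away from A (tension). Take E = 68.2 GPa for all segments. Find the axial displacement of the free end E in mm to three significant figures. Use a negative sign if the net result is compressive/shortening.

Internal axial forces (sectioning from the free end, tension +): N_DE = 29.3 kN, N_CD = 48.6 kN, N_BC = 32.7 kN, N_AB = 12.2 kN.
A_AB = 311 mm².
A_BC = 302.3 mm².
A_CD = 342.2 mm².
A_DE = 221.1 mm².
δ_AB = 12200·590/(311·68200) = 0.3393 mm
δ_BC = 32700·862/(302.3·68200) = 1.367 mm
δ_CD = 48600·411/(342.2·68200) = 0.8558 mm
δ_DE = 29300·211/(221.1·68200) = 0.4099 mm
δ = Σδ_i = 2.972 mm.

2.97 mm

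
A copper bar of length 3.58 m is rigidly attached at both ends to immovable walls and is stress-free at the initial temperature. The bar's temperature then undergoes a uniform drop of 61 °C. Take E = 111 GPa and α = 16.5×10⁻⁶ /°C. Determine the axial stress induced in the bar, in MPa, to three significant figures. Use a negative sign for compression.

112 MPa

Free thermal expansion αLΔT = 16.5e-6 · 3580 · -61 = -3.603 mm.
The walls impose strain ε = −(-3.603)/3580 = 1.0065e-03; σ = Eε = 111000 · 1.0065e-03 = 111.7 MPa.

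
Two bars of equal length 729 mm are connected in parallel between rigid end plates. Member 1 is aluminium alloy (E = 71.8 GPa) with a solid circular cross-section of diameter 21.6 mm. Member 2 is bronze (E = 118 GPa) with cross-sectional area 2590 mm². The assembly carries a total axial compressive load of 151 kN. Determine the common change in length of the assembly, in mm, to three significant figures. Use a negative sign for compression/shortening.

A_1 = 366.4 mm².
Equal strain + equilibrium ⇒ each member carries load in proportion to AE: A₁E₁ = 26310000 N, A₂E₂ = 305600000 N, ΣAE = 331900000 N.
δ = PL/ΣAE = -151000·729/331900000 = -0.3316 mm.

-0.332 mm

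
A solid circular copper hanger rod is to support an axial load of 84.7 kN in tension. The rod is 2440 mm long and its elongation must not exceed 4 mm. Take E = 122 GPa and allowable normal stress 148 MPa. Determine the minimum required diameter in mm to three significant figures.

Required area A ≥ P/σ_allow = 84700/148 = 572.3 mm².
For a solid circular section, d ≥ √(4A/π) = 26.99 mm.
Elongation limit: A ≥ PL/(Eδ_allow) = 84700·2440/(122000·4) = 423.5 mm² ⇒ d ≥ 23.22 mm.
The stress limit governs.

27.0 mm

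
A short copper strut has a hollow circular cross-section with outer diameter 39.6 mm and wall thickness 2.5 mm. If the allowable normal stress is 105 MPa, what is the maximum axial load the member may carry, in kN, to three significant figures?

30.6 kN

A = 291.4 mm².
P_max = σ_allow · A = 105 · 291.4 = 30600 N = 30.6 kN.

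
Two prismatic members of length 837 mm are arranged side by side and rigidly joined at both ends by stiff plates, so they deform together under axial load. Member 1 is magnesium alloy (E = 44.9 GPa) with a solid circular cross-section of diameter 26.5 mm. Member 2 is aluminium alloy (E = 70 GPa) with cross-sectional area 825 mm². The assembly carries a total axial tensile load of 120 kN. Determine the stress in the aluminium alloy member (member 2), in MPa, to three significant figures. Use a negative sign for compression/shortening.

A_1 = 551.5 mm².
Equal strain + equilibrium ⇒ each member carries load in proportion to AE: A₁E₁ = 24760000 N, A₂E₂ = 57750000 N, ΣAE = 82510000 N.
σ₂ = P·E₂/ΣAE = 120000·70000/82510000 = 101.8 MPa.

102 MPa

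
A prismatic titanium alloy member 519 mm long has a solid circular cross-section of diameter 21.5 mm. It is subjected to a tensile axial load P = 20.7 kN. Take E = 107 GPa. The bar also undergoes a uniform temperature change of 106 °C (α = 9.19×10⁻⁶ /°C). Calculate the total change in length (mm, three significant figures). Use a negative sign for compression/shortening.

A = 363.1 mm².
δ_mech = NL/(AE) = 20700·519/(363.1·107000) = 0.2766 mm.
δ_thermal = αLΔT = 9.19e-6·519·106 = 0.5056 mm.
δ = δ_mech + δ_thermal = 0.7821 mm.

0.782 mm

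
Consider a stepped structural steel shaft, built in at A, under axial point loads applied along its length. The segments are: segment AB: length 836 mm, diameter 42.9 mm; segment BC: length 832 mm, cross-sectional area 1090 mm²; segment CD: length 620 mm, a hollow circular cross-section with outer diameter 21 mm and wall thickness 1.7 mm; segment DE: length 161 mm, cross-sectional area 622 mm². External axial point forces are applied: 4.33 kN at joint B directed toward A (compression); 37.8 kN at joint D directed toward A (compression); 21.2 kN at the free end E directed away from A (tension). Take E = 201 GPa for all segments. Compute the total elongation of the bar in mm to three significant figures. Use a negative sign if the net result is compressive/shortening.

-0.593 mm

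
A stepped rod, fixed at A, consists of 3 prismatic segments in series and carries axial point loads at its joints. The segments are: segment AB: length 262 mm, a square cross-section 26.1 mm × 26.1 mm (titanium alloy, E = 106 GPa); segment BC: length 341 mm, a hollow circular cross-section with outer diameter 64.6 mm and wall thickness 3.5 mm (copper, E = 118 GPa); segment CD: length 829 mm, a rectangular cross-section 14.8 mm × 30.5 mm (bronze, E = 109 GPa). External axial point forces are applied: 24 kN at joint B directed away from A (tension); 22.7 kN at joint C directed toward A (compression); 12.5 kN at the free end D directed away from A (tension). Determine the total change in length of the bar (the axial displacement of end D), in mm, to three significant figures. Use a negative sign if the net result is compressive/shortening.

0.217 mm

Internal axial forces (sectioning from the free end, tension +): N_CD = 12.5 kN, N_BC = -10.2 kN, N_AB = 13.8 kN.
A_AB = 681.2 mm².
A_BC = 671.8 mm².
A_CD = 451.4 mm².
δ_AB = 13800·262/(681.2·106000) = 0.05007 mm
δ_BC = -10200·341/(671.8·118000) = -0.04387 mm
δ_CD = 12500·829/(451.4·109000) = 0.2106 mm
δ = Σδ_i = 0.2168 mm.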